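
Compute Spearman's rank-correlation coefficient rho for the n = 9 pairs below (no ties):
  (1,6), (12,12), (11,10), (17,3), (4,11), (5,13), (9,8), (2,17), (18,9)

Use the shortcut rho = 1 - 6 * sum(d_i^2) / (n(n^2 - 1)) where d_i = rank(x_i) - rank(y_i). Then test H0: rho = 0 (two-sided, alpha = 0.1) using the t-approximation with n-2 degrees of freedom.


Step 1: Rank x and y separately (midranks; no ties here).
rank(x): 1->1, 12->7, 11->6, 17->8, 4->3, 5->4, 9->5, 2->2, 18->9
rank(y): 6->2, 12->7, 10->5, 3->1, 11->6, 13->8, 8->3, 17->9, 9->4
Step 2: d_i = R_x(i) - R_y(i); compute d_i^2.
  (1-2)^2=1, (7-7)^2=0, (6-5)^2=1, (8-1)^2=49, (3-6)^2=9, (4-8)^2=16, (5-3)^2=4, (2-9)^2=49, (9-4)^2=25
sum(d^2) = 154.
Step 3: rho = 1 - 6*154 / (9*(9^2 - 1)) = 1 - 924/720 = -0.283333.
Step 4: Under H0, t = rho * sqrt((n-2)/(1-rho^2)) = -0.7817 ~ t(7).
Step 5: Two-sided p-value from the t-distribution with 7 df = 0.460030.
Step 6: alpha = 0.1. fail to reject H0.

rho = -0.2833, p = 0.460030, fail to reject H0 at alpha = 0.1.


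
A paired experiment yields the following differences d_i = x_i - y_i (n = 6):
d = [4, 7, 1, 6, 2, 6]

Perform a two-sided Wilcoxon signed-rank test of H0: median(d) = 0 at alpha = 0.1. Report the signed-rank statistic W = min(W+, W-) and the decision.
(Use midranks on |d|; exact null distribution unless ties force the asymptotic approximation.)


Step 1: Drop any zero differences (none here) and take |d_i|.
|d| = [4, 7, 1, 6, 2, 6]
Step 2: Midrank |d_i| (ties get averaged ranks).
ranks: |4|->3, |7|->6, |1|->1, |6|->4.5, |2|->2, |6|->4.5
Step 3: Attach original signs; sum ranks with positive sign and with negative sign.
W+ = 3 + 6 + 1 + 4.5 + 2 + 4.5 = 21
W- = 0 = 0
(Check: W+ + W- = 21 should equal n(n+1)/2 = 21.)
Step 4: Test statistic W = min(W+, W-) = 0.
Step 5: Ties in |d|, so use the tie-corrected normal approximation.
        E[W] = n(n+1)/4 = 6*7/4 = 10.5.
        Tie groups: |d|=6 (t=2); sum(t^3 - t) = 6.
        Var[W] = n(n+1)(2n+1)/24 - sum(t^3-t)/48 = 546/24 - 6/48 = 22.625.
        z = (W - E[W]) / sqrt(Var[W]) = (0 - 10.5) / 4.7566 = -2.2075.
        Two-sided p = 2*Phi(z) = 0.027281.
Step 6: alpha = 0.1. reject H0.

W+ = 21, W- = 0, W = min = 0, p = 0.027281, reject H0.


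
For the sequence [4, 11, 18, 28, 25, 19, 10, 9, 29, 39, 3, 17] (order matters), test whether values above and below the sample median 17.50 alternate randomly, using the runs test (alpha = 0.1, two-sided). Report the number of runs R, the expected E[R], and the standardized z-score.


Step 1: Compute median = 17.50; label A = above, B = below.
Labels in order: BBAAAABBAABB  (n_A = 6, n_B = 6)
Step 2: Count runs R = 5.
Step 3: Under H0 (random ordering), E[R] = 2*n_A*n_B/(n_A+n_B) + 1 = 2*6*6/12 + 1 = 7.0000.
        Var[R] = 2*n_A*n_B*(2*n_A*n_B - n_A - n_B) / ((n_A+n_B)^2 * (n_A+n_B-1)) = 4320/1584 = 2.7273.
        SD[R] = 1.6514.
Step 4: Continuity-corrected z = (R + 0.5 - E[R]) / SD[R] = (5 + 0.5 - 7.0000) / 1.6514 = -0.9083.
Step 5: Two-sided p-value via normal approximation = 2*(1 - Phi(|z|)) = 0.363722.
Step 6: alpha = 0.1. fail to reject H0.

R = 5, z = -0.9083, p = 0.363722, fail to reject H0.


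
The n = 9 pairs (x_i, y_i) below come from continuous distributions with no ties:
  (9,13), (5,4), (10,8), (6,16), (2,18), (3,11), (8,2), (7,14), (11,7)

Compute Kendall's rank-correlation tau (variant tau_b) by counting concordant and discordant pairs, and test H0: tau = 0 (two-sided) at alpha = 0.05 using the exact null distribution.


Step 1: Enumerate the 36 unordered pairs (i,j) with i<j and classify each by sign(x_j-x_i) * sign(y_j-y_i).
  (1,2):dx=-4,dy=-9->C; (1,3):dx=+1,dy=-5->D; (1,4):dx=-3,dy=+3->D; (1,5):dx=-7,dy=+5->D
  (1,6):dx=-6,dy=-2->C; (1,7):dx=-1,dy=-11->C; (1,8):dx=-2,dy=+1->D; (1,9):dx=+2,dy=-6->D
  (2,3):dx=+5,dy=+4->C; (2,4):dx=+1,dy=+12->C; (2,5):dx=-3,dy=+14->D; (2,6):dx=-2,dy=+7->D
  (2,7):dx=+3,dy=-2->D; (2,8):dx=+2,dy=+10->C; (2,9):dx=+6,dy=+3->C; (3,4):dx=-4,dy=+8->D
  (3,5):dx=-8,dy=+10->D; (3,6):dx=-7,dy=+3->D; (3,7):dx=-2,dy=-6->C; (3,8):dx=-3,dy=+6->D
  (3,9):dx=+1,dy=-1->D; (4,5):dx=-4,dy=+2->D; (4,6):dx=-3,dy=-5->C; (4,7):dx=+2,dy=-14->D
  (4,8):dx=+1,dy=-2->D; (4,9):dx=+5,dy=-9->D; (5,6):dx=+1,dy=-7->D; (5,7):dx=+6,dy=-16->D
  (5,8):dx=+5,dy=-4->D; (5,9):dx=+9,dy=-11->D; (6,7):dx=+5,dy=-9->D; (6,8):dx=+4,dy=+3->C
  (6,9):dx=+8,dy=-4->D; (7,8):dx=-1,dy=+12->D; (7,9):dx=+3,dy=+5->C; (8,9):dx=+4,dy=-7->D
Step 2: C = 11, D = 25, total pairs = 36.
Step 3: tau = (C - D)/(n(n-1)/2) = (11 - 25)/36 = -0.388889.
Step 4: Exact two-sided p-value (enumerate n! = 362880 permutations of y under H0): p = 0.180181.
Step 5: alpha = 0.05. fail to reject H0.

tau_b = -0.3889 (C=11, D=25), p = 0.180181, fail to reject H0.


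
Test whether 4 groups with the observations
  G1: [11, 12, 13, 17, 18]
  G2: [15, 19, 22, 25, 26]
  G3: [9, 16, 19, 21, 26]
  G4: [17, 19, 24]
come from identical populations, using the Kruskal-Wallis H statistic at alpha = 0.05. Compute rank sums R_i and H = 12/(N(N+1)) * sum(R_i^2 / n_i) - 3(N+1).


Step 1: Combine all N = 18 observations and assign midranks.
sorted (value, group, rank): (9,G3,1), (11,G1,2), (12,G1,3), (13,G1,4), (15,G2,5), (16,G3,6), (17,G1,7.5), (17,G4,7.5), (18,G1,9), (19,G2,11), (19,G3,11), (19,G4,11), (21,G3,13), (22,G2,14), (24,G4,15), (25,G2,16), (26,G2,17.5), (26,G3,17.5)
Step 2: Sum ranks within each group.
R_1 = 25.5 (n_1 = 5)
R_2 = 63.5 (n_2 = 5)
R_3 = 48.5 (n_3 = 5)
R_4 = 33.5 (n_4 = 3)
Step 3: H = 12/(N(N+1)) * sum(R_i^2/n_i) - 3(N+1)
     = 12/(18*19) * (25.5^2/5 + 63.5^2/5 + 48.5^2/5 + 33.5^2/3) - 3*19
     = 0.035088 * 1781.03 - 57
     = 5.492398.
Step 4: Ties present; correction factor C = 1 - 36/(18^3 - 18) = 0.993808. Corrected H = 5.492398 / 0.993808 = 5.526618.
Step 5: Under H0, H ~ chi^2(3); p-value = 0.137055.
Step 6: alpha = 0.05. fail to reject H0.

H = 5.5266, df = 3, p = 0.137055, fail to reject H0.


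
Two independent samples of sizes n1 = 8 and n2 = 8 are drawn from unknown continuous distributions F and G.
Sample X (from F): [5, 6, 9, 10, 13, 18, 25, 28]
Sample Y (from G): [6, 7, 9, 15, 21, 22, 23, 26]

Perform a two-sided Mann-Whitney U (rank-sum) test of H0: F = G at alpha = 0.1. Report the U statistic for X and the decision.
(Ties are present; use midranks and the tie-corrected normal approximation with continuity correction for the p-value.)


Step 1: Combine and sort all 16 observations; assign midranks.
sorted (value, group): (5,X), (6,X), (6,Y), (7,Y), (9,X), (9,Y), (10,X), (13,X), (15,Y), (18,X), (21,Y), (22,Y), (23,Y), (25,X), (26,Y), (28,X)
ranks: 5->1, 6->2.5, 6->2.5, 7->4, 9->5.5, 9->5.5, 10->7, 13->8, 15->9, 18->10, 21->11, 22->12, 23->13, 25->14, 26->15, 28->16
Step 2: Rank sum for X: R1 = 1 + 2.5 + 5.5 + 7 + 8 + 10 + 14 + 16 = 64.
Step 3: U_X = R1 - n1(n1+1)/2 = 64 - 8*9/2 = 64 - 36 = 28.
       U_Y = n1*n2 - U_X = 64 - 28 = 36.
Step 4: Ties are present, so use the tie-corrected normal approximation (with continuity correction) for the p-value.
Step 5: p-value = 0.712787; compare to alpha = 0.1. fail to reject H0.

U_X = 28, p = 0.712787, fail to reject H0 at alpha = 0.1.


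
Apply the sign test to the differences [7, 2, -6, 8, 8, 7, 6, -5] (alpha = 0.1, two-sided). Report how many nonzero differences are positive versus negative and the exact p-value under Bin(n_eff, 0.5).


Step 1: Discard zero differences. Original n = 8; n_eff = number of nonzero differences = 8.
Nonzero differences (with sign): +7, +2, -6, +8, +8, +7, +6, -5
Step 2: Count signs: positive = 6, negative = 2.
Step 3: Under H0: P(positive) = 0.5, so the number of positives S ~ Bin(8, 0.5).
Step 4: Two-sided exact p-value = sum of Bin(8,0.5) probabilities at or below the observed probability = 0.289062.
Step 5: alpha = 0.1. fail to reject H0.

n_eff = 8, pos = 6, neg = 2, p = 0.289062, fail to reject H0.


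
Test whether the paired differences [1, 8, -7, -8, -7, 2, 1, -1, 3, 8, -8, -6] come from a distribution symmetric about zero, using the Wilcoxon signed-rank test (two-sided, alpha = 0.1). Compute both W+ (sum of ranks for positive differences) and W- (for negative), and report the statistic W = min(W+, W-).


Step 1: Drop any zero differences (none here) and take |d_i|.
|d| = [1, 8, 7, 8, 7, 2, 1, 1, 3, 8, 8, 6]
Step 2: Midrank |d_i| (ties get averaged ranks).
ranks: |1|->2, |8|->10.5, |7|->7.5, |8|->10.5, |7|->7.5, |2|->4, |1|->2, |1|->2, |3|->5, |8|->10.5, |8|->10.5, |6|->6
Step 3: Attach original signs; sum ranks with positive sign and with negative sign.
W+ = 2 + 10.5 + 4 + 2 + 5 + 10.5 = 34
W- = 7.5 + 10.5 + 7.5 + 2 + 10.5 + 6 = 44
(Check: W+ + W- = 78 should equal n(n+1)/2 = 78.)
Step 4: Test statistic W = min(W+, W-) = 34.
Step 5: Ties in |d|, so use the tie-corrected normal approximation.
        E[W] = n(n+1)/4 = 12*13/4 = 39.
        Tie groups: |d|=1 (t=3), |d|=7 (t=2), |d|=8 (t=4); sum(t^3 - t) = 90.
        Var[W] = n(n+1)(2n+1)/24 - sum(t^3-t)/48 = 3900/24 - 90/48 = 160.625.
        z = (W - E[W]) / sqrt(Var[W]) = (34 - 39) / 12.6738 = -0.3945.
        Two-sided p = 2*Phi(z) = 0.693201.
Step 6: alpha = 0.1. fail to reject H0.

W+ = 34, W- = 44, W = min = 34, p = 0.693201, fail to reject H0.


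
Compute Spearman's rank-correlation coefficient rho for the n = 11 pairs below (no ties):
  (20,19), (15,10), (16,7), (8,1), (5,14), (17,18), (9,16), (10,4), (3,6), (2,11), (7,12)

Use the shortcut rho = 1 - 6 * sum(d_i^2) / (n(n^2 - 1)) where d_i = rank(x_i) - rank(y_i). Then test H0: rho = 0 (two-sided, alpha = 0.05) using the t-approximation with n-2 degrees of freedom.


Step 1: Rank x and y separately (midranks; no ties here).
rank(x): 20->11, 15->8, 16->9, 8->5, 5->3, 17->10, 9->6, 10->7, 3->2, 2->1, 7->4
rank(y): 19->11, 10->5, 7->4, 1->1, 14->8, 18->10, 16->9, 4->2, 6->3, 11->6, 12->7
Step 2: d_i = R_x(i) - R_y(i); compute d_i^2.
  (11-11)^2=0, (8-5)^2=9, (9-4)^2=25, (5-1)^2=16, (3-8)^2=25, (10-10)^2=0, (6-9)^2=9, (7-2)^2=25, (2-3)^2=1, (1-6)^2=25, (4-7)^2=9
sum(d^2) = 144.
Step 3: rho = 1 - 6*144 / (11*(11^2 - 1)) = 1 - 864/1320 = 0.345455.
Step 4: Under H0, t = rho * sqrt((n-2)/(1-rho^2)) = 1.1044 ~ t(9).
Step 5: Two-sided p-value from the t-distribution with 9 df = 0.298089.
Step 6: alpha = 0.05. fail to reject H0.

rho = 0.3455, p = 0.298089, fail to reject H0 at alpha = 0.05.


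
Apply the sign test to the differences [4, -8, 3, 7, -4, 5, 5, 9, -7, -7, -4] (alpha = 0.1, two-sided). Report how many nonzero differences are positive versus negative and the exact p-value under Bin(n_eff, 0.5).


Step 1: Discard zero differences. Original n = 11; n_eff = number of nonzero differences = 11.
Nonzero differences (with sign): +4, -8, +3, +7, -4, +5, +5, +9, -7, -7, -4
Step 2: Count signs: positive = 6, negative = 5.
Step 3: Under H0: P(positive) = 0.5, so the number of positives S ~ Bin(11, 0.5).
Step 4: Two-sided exact p-value = sum of Bin(11,0.5) probabilities at or below the observed probability = 1.000000.
Step 5: alpha = 0.1. fail to reject H0.

n_eff = 11, pos = 6, neg = 5, p = 1.000000, fail to reject H0.


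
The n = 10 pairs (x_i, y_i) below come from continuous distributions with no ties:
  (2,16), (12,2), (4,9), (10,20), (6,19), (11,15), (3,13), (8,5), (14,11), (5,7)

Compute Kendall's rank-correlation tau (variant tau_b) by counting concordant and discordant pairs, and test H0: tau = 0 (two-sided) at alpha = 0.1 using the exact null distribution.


Step 1: Enumerate the 45 unordered pairs (i,j) with i<j and classify each by sign(x_j-x_i) * sign(y_j-y_i).
  (1,2):dx=+10,dy=-14->D; (1,3):dx=+2,dy=-7->D; (1,4):dx=+8,dy=+4->C; (1,5):dx=+4,dy=+3->C
  (1,6):dx=+9,dy=-1->D; (1,7):dx=+1,dy=-3->D; (1,8):dx=+6,dy=-11->D; (1,9):dx=+12,dy=-5->D
  (1,10):dx=+3,dy=-9->D; (2,3):dx=-8,dy=+7->D; (2,4):dx=-2,dy=+18->D; (2,5):dx=-6,dy=+17->D
  (2,6):dx=-1,dy=+13->D; (2,7):dx=-9,dy=+11->D; (2,8):dx=-4,dy=+3->D; (2,9):dx=+2,dy=+9->C
  (2,10):dx=-7,dy=+5->D; (3,4):dx=+6,dy=+11->C; (3,5):dx=+2,dy=+10->C; (3,6):dx=+7,dy=+6->C
  (3,7):dx=-1,dy=+4->D; (3,8):dx=+4,dy=-4->D; (3,9):dx=+10,dy=+2->C; (3,10):dx=+1,dy=-2->D
  (4,5):dx=-4,dy=-1->C; (4,6):dx=+1,dy=-5->D; (4,7):dx=-7,dy=-7->C; (4,8):dx=-2,dy=-15->C
  (4,9):dx=+4,dy=-9->D; (4,10):dx=-5,dy=-13->C; (5,6):dx=+5,dy=-4->D; (5,7):dx=-3,dy=-6->C
  (5,8):dx=+2,dy=-14->D; (5,9):dx=+8,dy=-8->D; (5,10):dx=-1,dy=-12->C; (6,7):dx=-8,dy=-2->C
  (6,8):dx=-3,dy=-10->C; (6,9):dx=+3,dy=-4->D; (6,10):dx=-6,dy=-8->C; (7,8):dx=+5,dy=-8->D
  (7,9):dx=+11,dy=-2->D; (7,10):dx=+2,dy=-6->D; (8,9):dx=+6,dy=+6->C; (8,10):dx=-3,dy=+2->D
  (9,10):dx=-9,dy=-4->C
Step 2: C = 18, D = 27, total pairs = 45.
Step 3: tau = (C - D)/(n(n-1)/2) = (18 - 27)/45 = -0.200000.
Step 4: Exact two-sided p-value (enumerate n! = 3628800 permutations of y under H0): p = 0.484313.
Step 5: alpha = 0.1. fail to reject H0.

tau_b = -0.2000 (C=18, D=27), p = 0.484313, fail to reject H0.


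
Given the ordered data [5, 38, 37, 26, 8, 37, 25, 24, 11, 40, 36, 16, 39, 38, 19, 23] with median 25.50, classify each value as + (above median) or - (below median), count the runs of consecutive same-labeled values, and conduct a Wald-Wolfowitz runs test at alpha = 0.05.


Step 1: Compute median = 25.50; label A = above, B = below.
Labels in order: BAAABABBBAABAABB  (n_A = 8, n_B = 8)
Step 2: Count runs R = 9.
Step 3: Under H0 (random ordering), E[R] = 2*n_A*n_B/(n_A+n_B) + 1 = 2*8*8/16 + 1 = 9.0000.
        Var[R] = 2*n_A*n_B*(2*n_A*n_B - n_A - n_B) / ((n_A+n_B)^2 * (n_A+n_B-1)) = 14336/3840 = 3.7333.
        SD[R] = 1.9322.
Step 4: R = E[R], so z = 0 with no continuity correction.
Step 5: Two-sided p-value via normal approximation = 2*(1 - Phi(|z|)) = 1.000000.
Step 6: alpha = 0.05. fail to reject H0.

R = 9, z = 0.0000, p = 1.000000, fail to reject H0.


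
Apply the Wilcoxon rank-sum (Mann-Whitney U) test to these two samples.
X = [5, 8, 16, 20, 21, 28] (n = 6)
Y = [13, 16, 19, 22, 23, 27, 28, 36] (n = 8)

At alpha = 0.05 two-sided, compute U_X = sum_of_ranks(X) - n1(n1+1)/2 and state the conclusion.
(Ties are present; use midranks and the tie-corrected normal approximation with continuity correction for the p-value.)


Step 1: Combine and sort all 14 observations; assign midranks.
sorted (value, group): (5,X), (8,X), (13,Y), (16,X), (16,Y), (19,Y), (20,X), (21,X), (22,Y), (23,Y), (27,Y), (28,X), (28,Y), (36,Y)
ranks: 5->1, 8->2, 13->3, 16->4.5, 16->4.5, 19->6, 20->7, 21->8, 22->9, 23->10, 27->11, 28->12.5, 28->12.5, 36->14
Step 2: Rank sum for X: R1 = 1 + 2 + 4.5 + 7 + 8 + 12.5 = 35.
Step 3: U_X = R1 - n1(n1+1)/2 = 35 - 6*7/2 = 35 - 21 = 14.
       U_Y = n1*n2 - U_X = 48 - 14 = 34.
Step 4: Ties are present, so use the tie-corrected normal approximation (with continuity correction) for the p-value.
Step 5: p-value = 0.219016; compare to alpha = 0.05. fail to reject H0.

U_X = 14, p = 0.219016, fail to reject H0 at alpha = 0.05.


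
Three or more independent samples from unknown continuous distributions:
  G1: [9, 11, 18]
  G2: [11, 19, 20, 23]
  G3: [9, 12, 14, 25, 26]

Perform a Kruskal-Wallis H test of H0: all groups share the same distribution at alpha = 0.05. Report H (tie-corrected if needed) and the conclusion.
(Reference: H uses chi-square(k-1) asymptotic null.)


Step 1: Combine all N = 12 observations and assign midranks.
sorted (value, group, rank): (9,G1,1.5), (9,G3,1.5), (11,G1,3.5), (11,G2,3.5), (12,G3,5), (14,G3,6), (18,G1,7), (19,G2,8), (20,G2,9), (23,G2,10), (25,G3,11), (26,G3,12)
Step 2: Sum ranks within each group.
R_1 = 12 (n_1 = 3)
R_2 = 30.5 (n_2 = 4)
R_3 = 35.5 (n_3 = 5)
Step 3: H = 12/(N(N+1)) * sum(R_i^2/n_i) - 3(N+1)
     = 12/(12*13) * (12^2/3 + 30.5^2/4 + 35.5^2/5) - 3*13
     = 0.076923 * 532.612 - 39
     = 1.970192.
Step 4: Ties present; correction factor C = 1 - 12/(12^3 - 12) = 0.993007. Corrected H = 1.970192 / 0.993007 = 1.984067.
Step 5: Under H0, H ~ chi^2(2); p-value = 0.370822.
Step 6: alpha = 0.05. fail to reject H0.

H = 1.9841, df = 2, p = 0.370822, fail to reject H0.


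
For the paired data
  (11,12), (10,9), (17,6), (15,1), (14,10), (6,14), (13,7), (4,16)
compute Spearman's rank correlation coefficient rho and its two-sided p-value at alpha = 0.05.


Step 1: Rank x and y separately (midranks; no ties here).
rank(x): 11->4, 10->3, 17->8, 15->7, 14->6, 6->2, 13->5, 4->1
rank(y): 12->6, 9->4, 6->2, 1->1, 10->5, 14->7, 7->3, 16->8
Step 2: d_i = R_x(i) - R_y(i); compute d_i^2.
  (4-6)^2=4, (3-4)^2=1, (8-2)^2=36, (7-1)^2=36, (6-5)^2=1, (2-7)^2=25, (5-3)^2=4, (1-8)^2=49
sum(d^2) = 156.
Step 3: rho = 1 - 6*156 / (8*(8^2 - 1)) = 1 - 936/504 = -0.857143.
Step 4: Under H0, t = rho * sqrt((n-2)/(1-rho^2)) = -4.0762 ~ t(6).
Step 5: Two-sided p-value from the t-distribution with 6 df = 0.006530.
Step 6: alpha = 0.05. reject H0.

rho = -0.8571, p = 0.006530, reject H0 at alpha = 0.05.


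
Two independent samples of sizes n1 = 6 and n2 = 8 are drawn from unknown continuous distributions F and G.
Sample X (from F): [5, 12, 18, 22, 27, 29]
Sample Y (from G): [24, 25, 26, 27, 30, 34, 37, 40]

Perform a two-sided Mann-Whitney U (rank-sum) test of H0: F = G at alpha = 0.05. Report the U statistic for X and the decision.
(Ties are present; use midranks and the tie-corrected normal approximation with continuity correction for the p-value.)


Step 1: Combine and sort all 14 observations; assign midranks.
sorted (value, group): (5,X), (12,X), (18,X), (22,X), (24,Y), (25,Y), (26,Y), (27,X), (27,Y), (29,X), (30,Y), (34,Y), (37,Y), (40,Y)
ranks: 5->1, 12->2, 18->3, 22->4, 24->5, 25->6, 26->7, 27->8.5, 27->8.5, 29->10, 30->11, 34->12, 37->13, 40->14
Step 2: Rank sum for X: R1 = 1 + 2 + 3 + 4 + 8.5 + 10 = 28.5.
Step 3: U_X = R1 - n1(n1+1)/2 = 28.5 - 6*7/2 = 28.5 - 21 = 7.5.
       U_Y = n1*n2 - U_X = 48 - 7.5 = 40.5.
Step 4: Ties are present, so use the tie-corrected normal approximation (with continuity correction) for the p-value.
Step 5: p-value = 0.038653; compare to alpha = 0.05. reject H0.

U_X = 7.5, p = 0.038653, reject H0 at alpha = 0.05.


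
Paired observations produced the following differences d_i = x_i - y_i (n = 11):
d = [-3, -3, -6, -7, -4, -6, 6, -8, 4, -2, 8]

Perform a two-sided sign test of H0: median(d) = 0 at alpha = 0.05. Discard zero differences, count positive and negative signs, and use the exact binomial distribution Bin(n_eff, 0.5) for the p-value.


Step 1: Discard zero differences. Original n = 11; n_eff = number of nonzero differences = 11.
Nonzero differences (with sign): -3, -3, -6, -7, -4, -6, +6, -8, +4, -2, +8
Step 2: Count signs: positive = 3, negative = 8.
Step 3: Under H0: P(positive) = 0.5, so the number of positives S ~ Bin(11, 0.5).
Step 4: Two-sided exact p-value = sum of Bin(11,0.5) probabilities at or below the observed probability = 0.226562.
Step 5: alpha = 0.05. fail to reject H0.

n_eff = 11, pos = 3, neg = 8, p = 0.226562, fail to reject H0.


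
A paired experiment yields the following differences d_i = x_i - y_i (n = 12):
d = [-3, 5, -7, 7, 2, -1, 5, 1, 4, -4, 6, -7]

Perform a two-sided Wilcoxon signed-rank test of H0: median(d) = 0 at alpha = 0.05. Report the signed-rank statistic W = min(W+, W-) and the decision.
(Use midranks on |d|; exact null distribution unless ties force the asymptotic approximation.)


Step 1: Drop any zero differences (none here) and take |d_i|.
|d| = [3, 5, 7, 7, 2, 1, 5, 1, 4, 4, 6, 7]
Step 2: Midrank |d_i| (ties get averaged ranks).
ranks: |3|->4, |5|->7.5, |7|->11, |7|->11, |2|->3, |1|->1.5, |5|->7.5, |1|->1.5, |4|->5.5, |4|->5.5, |6|->9, |7|->11
Step 3: Attach original signs; sum ranks with positive sign and with negative sign.
W+ = 7.5 + 11 + 3 + 7.5 + 1.5 + 5.5 + 9 = 45
W- = 4 + 11 + 1.5 + 5.5 + 11 = 33
(Check: W+ + W- = 78 should equal n(n+1)/2 = 78.)
Step 4: Test statistic W = min(W+, W-) = 33.
Step 5: Ties in |d|, so use the tie-corrected normal approximation.
        E[W] = n(n+1)/4 = 12*13/4 = 39.
        Tie groups: |d|=1 (t=2), |d|=4 (t=2), |d|=5 (t=2), |d|=7 (t=3); sum(t^3 - t) = 42.
        Var[W] = n(n+1)(2n+1)/24 - sum(t^3-t)/48 = 3900/24 - 42/48 = 161.625.
        z = (W - E[W]) / sqrt(Var[W]) = (33 - 39) / 12.7132 = -0.4720.
        Two-sided p = 2*Phi(z) = 0.636962.
Step 6: alpha = 0.05. fail to reject H0.

W+ = 45, W- = 33, W = min = 33, p = 0.636962, fail to reject H0.


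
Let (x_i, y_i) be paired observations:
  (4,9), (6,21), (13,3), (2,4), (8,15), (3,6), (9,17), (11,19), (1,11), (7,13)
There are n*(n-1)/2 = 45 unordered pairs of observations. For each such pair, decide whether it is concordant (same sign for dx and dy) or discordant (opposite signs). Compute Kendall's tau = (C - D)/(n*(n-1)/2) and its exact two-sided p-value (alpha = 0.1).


Step 1: Enumerate the 45 unordered pairs (i,j) with i<j and classify each by sign(x_j-x_i) * sign(y_j-y_i).
  (1,2):dx=+2,dy=+12->C; (1,3):dx=+9,dy=-6->D; (1,4):dx=-2,dy=-5->C; (1,5):dx=+4,dy=+6->C
  (1,6):dx=-1,dy=-3->C; (1,7):dx=+5,dy=+8->C; (1,8):dx=+7,dy=+10->C; (1,9):dx=-3,dy=+2->D
  (1,10):dx=+3,dy=+4->C; (2,3):dx=+7,dy=-18->D; (2,4):dx=-4,dy=-17->C; (2,5):dx=+2,dy=-6->D
  (2,6):dx=-3,dy=-15->C; (2,7):dx=+3,dy=-4->D; (2,8):dx=+5,dy=-2->D; (2,9):dx=-5,dy=-10->C
  (2,10):dx=+1,dy=-8->D; (3,4):dx=-11,dy=+1->D; (3,5):dx=-5,dy=+12->D; (3,6):dx=-10,dy=+3->D
  (3,7):dx=-4,dy=+14->D; (3,8):dx=-2,dy=+16->D; (3,9):dx=-12,dy=+8->D; (3,10):dx=-6,dy=+10->D
  (4,5):dx=+6,dy=+11->C; (4,6):dx=+1,dy=+2->C; (4,7):dx=+7,dy=+13->C; (4,8):dx=+9,dy=+15->C
  (4,9):dx=-1,dy=+7->D; (4,10):dx=+5,dy=+9->C; (5,6):dx=-5,dy=-9->C; (5,7):dx=+1,dy=+2->C
  (5,8):dx=+3,dy=+4->C; (5,9):dx=-7,dy=-4->C; (5,10):dx=-1,dy=-2->C; (6,7):dx=+6,dy=+11->C
  (6,8):dx=+8,dy=+13->C; (6,9):dx=-2,dy=+5->D; (6,10):dx=+4,dy=+7->C; (7,8):dx=+2,dy=+2->C
  (7,9):dx=-8,dy=-6->C; (7,10):dx=-2,dy=-4->C; (8,9):dx=-10,dy=-8->C; (8,10):dx=-4,dy=-6->C
  (9,10):dx=+6,dy=+2->C
Step 2: C = 29, D = 16, total pairs = 45.
Step 3: tau = (C - D)/(n(n-1)/2) = (29 - 16)/45 = 0.288889.
Step 4: Exact two-sided p-value (enumerate n! = 3628800 permutations of y under H0): p = 0.291248.
Step 5: alpha = 0.1. fail to reject H0.

tau_b = 0.2889 (C=29, D=16), p = 0.291248, fail to reject H0.


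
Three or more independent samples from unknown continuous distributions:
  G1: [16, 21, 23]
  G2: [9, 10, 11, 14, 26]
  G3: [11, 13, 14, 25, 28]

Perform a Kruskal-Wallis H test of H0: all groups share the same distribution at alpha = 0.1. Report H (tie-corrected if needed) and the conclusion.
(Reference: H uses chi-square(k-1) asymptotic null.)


Step 1: Combine all N = 13 observations and assign midranks.
sorted (value, group, rank): (9,G2,1), (10,G2,2), (11,G2,3.5), (11,G3,3.5), (13,G3,5), (14,G2,6.5), (14,G3,6.5), (16,G1,8), (21,G1,9), (23,G1,10), (25,G3,11), (26,G2,12), (28,G3,13)
Step 2: Sum ranks within each group.
R_1 = 27 (n_1 = 3)
R_2 = 25 (n_2 = 5)
R_3 = 39 (n_3 = 5)
Step 3: H = 12/(N(N+1)) * sum(R_i^2/n_i) - 3(N+1)
     = 12/(13*14) * (27^2/3 + 25^2/5 + 39^2/5) - 3*14
     = 0.065934 * 672.2 - 42
     = 2.320879.
Step 4: Ties present; correction factor C = 1 - 12/(13^3 - 13) = 0.994505. Corrected H = 2.320879 / 0.994505 = 2.333702.
Step 5: Under H0, H ~ chi^2(2); p-value = 0.311346.
Step 6: alpha = 0.1. fail to reject H0.

H = 2.3337, df = 2, p = 0.311346, fail to reject H0.


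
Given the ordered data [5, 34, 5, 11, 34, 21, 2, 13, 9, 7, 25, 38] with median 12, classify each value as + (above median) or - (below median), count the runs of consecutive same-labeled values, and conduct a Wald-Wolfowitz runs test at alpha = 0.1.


Step 1: Compute median = 12; label A = above, B = below.
Labels in order: BABBAABABBAA  (n_A = 6, n_B = 6)
Step 2: Count runs R = 8.
Step 3: Under H0 (random ordering), E[R] = 2*n_A*n_B/(n_A+n_B) + 1 = 2*6*6/12 + 1 = 7.0000.
        Var[R] = 2*n_A*n_B*(2*n_A*n_B - n_A - n_B) / ((n_A+n_B)^2 * (n_A+n_B-1)) = 4320/1584 = 2.7273.
        SD[R] = 1.6514.
Step 4: Continuity-corrected z = (R - 0.5 - E[R]) / SD[R] = (8 - 0.5 - 7.0000) / 1.6514 = 0.3028.
Step 5: Two-sided p-value via normal approximation = 2*(1 - Phi(|z|)) = 0.762069.
Step 6: alpha = 0.1. fail to reject H0.

R = 8, z = 0.3028, p = 0.762069, fail to reject H0.


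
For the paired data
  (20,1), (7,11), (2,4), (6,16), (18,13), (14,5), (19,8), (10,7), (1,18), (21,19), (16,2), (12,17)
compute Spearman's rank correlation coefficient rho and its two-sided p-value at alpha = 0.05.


Step 1: Rank x and y separately (midranks; no ties here).
rank(x): 20->11, 7->4, 2->2, 6->3, 18->9, 14->7, 19->10, 10->5, 1->1, 21->12, 16->8, 12->6
rank(y): 1->1, 11->7, 4->3, 16->9, 13->8, 5->4, 8->6, 7->5, 18->11, 19->12, 2->2, 17->10
Step 2: d_i = R_x(i) - R_y(i); compute d_i^2.
  (11-1)^2=100, (4-7)^2=9, (2-3)^2=1, (3-9)^2=36, (9-8)^2=1, (7-4)^2=9, (10-6)^2=16, (5-5)^2=0, (1-11)^2=100, (12-12)^2=0, (8-2)^2=36, (6-10)^2=16
sum(d^2) = 324.
Step 3: rho = 1 - 6*324 / (12*(12^2 - 1)) = 1 - 1944/1716 = -0.132867.
Step 4: Under H0, t = rho * sqrt((n-2)/(1-rho^2)) = -0.4239 ~ t(10).
Step 5: Two-sided p-value from the t-distribution with 10 df = 0.680598.
Step 6: alpha = 0.05. fail to reject H0.

rho = -0.1329, p = 0.680598, fail to reject H0 at alpha = 0.05.


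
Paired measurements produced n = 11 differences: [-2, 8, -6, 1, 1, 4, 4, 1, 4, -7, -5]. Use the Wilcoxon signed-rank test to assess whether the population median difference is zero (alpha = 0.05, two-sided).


Step 1: Drop any zero differences (none here) and take |d_i|.
|d| = [2, 8, 6, 1, 1, 4, 4, 1, 4, 7, 5]
Step 2: Midrank |d_i| (ties get averaged ranks).
ranks: |2|->4, |8|->11, |6|->9, |1|->2, |1|->2, |4|->6, |4|->6, |1|->2, |4|->6, |7|->10, |5|->8
Step 3: Attach original signs; sum ranks with positive sign and with negative sign.
W+ = 11 + 2 + 2 + 6 + 6 + 2 + 6 = 35
W- = 4 + 9 + 10 + 8 = 31
(Check: W+ + W- = 66 should equal n(n+1)/2 = 66.)
Step 4: Test statistic W = min(W+, W-) = 31.
Step 5: Ties in |d|, so use the tie-corrected normal approximation.
        E[W] = n(n+1)/4 = 11*12/4 = 33.
        Tie groups: |d|=1 (t=3), |d|=4 (t=3); sum(t^3 - t) = 48.
        Var[W] = n(n+1)(2n+1)/24 - sum(t^3-t)/48 = 3036/24 - 48/48 = 125.5.
        z = (W - E[W]) / sqrt(Var[W]) = (31 - 33) / 11.2027 = -0.1785.
        Two-sided p = 2*Phi(z) = 0.858308.
Step 6: alpha = 0.05. fail to reject H0.

W+ = 35, W- = 31, W = min = 31, p = 0.858308, fail to reject H0.


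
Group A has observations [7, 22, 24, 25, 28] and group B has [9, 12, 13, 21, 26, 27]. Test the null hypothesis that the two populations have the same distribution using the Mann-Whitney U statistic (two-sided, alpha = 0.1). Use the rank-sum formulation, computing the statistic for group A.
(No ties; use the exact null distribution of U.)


Step 1: Combine and sort all 11 observations; assign midranks.
sorted (value, group): (7,X), (9,Y), (12,Y), (13,Y), (21,Y), (22,X), (24,X), (25,X), (26,Y), (27,Y), (28,X)
ranks: 7->1, 9->2, 12->3, 13->4, 21->5, 22->6, 24->7, 25->8, 26->9, 27->10, 28->11
Step 2: Rank sum for X: R1 = 1 + 6 + 7 + 8 + 11 = 33.
Step 3: U_X = R1 - n1(n1+1)/2 = 33 - 5*6/2 = 33 - 15 = 18.
       U_Y = n1*n2 - U_X = 30 - 18 = 12.
Step 4: No ties, so the exact null distribution of U (based on enumerating the C(11,5) = 462 equally likely rank assignments) gives the two-sided p-value.
Step 5: p-value = 0.662338; compare to alpha = 0.1. fail to reject H0.

U_X = 18, p = 0.662338, fail to reject H0 at alpha = 0.1.


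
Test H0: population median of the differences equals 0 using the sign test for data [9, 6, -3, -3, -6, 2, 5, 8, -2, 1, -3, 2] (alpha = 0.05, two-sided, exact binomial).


Step 1: Discard zero differences. Original n = 12; n_eff = number of nonzero differences = 12.
Nonzero differences (with sign): +9, +6, -3, -3, -6, +2, +5, +8, -2, +1, -3, +2
Step 2: Count signs: positive = 7, negative = 5.
Step 3: Under H0: P(positive) = 0.5, so the number of positives S ~ Bin(12, 0.5).
Step 4: Two-sided exact p-value = sum of Bin(12,0.5) probabilities at or below the observed probability = 0.774414.
Step 5: alpha = 0.05. fail to reject H0.

n_eff = 12, pos = 7, neg = 5, p = 0.774414, fail to reject H0.


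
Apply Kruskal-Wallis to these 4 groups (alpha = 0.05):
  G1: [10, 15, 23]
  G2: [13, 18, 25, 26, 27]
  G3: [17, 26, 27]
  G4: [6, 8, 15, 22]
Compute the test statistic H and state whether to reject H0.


Step 1: Combine all N = 15 observations and assign midranks.
sorted (value, group, rank): (6,G4,1), (8,G4,2), (10,G1,3), (13,G2,4), (15,G1,5.5), (15,G4,5.5), (17,G3,7), (18,G2,8), (22,G4,9), (23,G1,10), (25,G2,11), (26,G2,12.5), (26,G3,12.5), (27,G2,14.5), (27,G3,14.5)
Step 2: Sum ranks within each group.
R_1 = 18.5 (n_1 = 3)
R_2 = 50 (n_2 = 5)
R_3 = 34 (n_3 = 3)
R_4 = 17.5 (n_4 = 4)
Step 3: H = 12/(N(N+1)) * sum(R_i^2/n_i) - 3(N+1)
     = 12/(15*16) * (18.5^2/3 + 50^2/5 + 34^2/3 + 17.5^2/4) - 3*16
     = 0.050000 * 1075.98 - 48
     = 5.798958.
Step 4: Ties present; correction factor C = 1 - 18/(15^3 - 15) = 0.994643. Corrected H = 5.798958 / 0.994643 = 5.830192.
Step 5: Under H0, H ~ chi^2(3); p-value = 0.120170.
Step 6: alpha = 0.05. fail to reject H0.

H = 5.8302, df = 3, p = 0.120170, fail to reject H0.


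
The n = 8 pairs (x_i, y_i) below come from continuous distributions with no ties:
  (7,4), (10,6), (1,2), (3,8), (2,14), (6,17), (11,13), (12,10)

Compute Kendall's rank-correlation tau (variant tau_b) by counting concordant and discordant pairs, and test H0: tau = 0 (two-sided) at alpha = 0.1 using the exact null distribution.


Step 1: Enumerate the 28 unordered pairs (i,j) with i<j and classify each by sign(x_j-x_i) * sign(y_j-y_i).
  (1,2):dx=+3,dy=+2->C; (1,3):dx=-6,dy=-2->C; (1,4):dx=-4,dy=+4->D; (1,5):dx=-5,dy=+10->D
  (1,6):dx=-1,dy=+13->D; (1,7):dx=+4,dy=+9->C; (1,8):dx=+5,dy=+6->C; (2,3):dx=-9,dy=-4->C
  (2,4):dx=-7,dy=+2->D; (2,5):dx=-8,dy=+8->D; (2,6):dx=-4,dy=+11->D; (2,7):dx=+1,dy=+7->C
  (2,8):dx=+2,dy=+4->C; (3,4):dx=+2,dy=+6->C; (3,5):dx=+1,dy=+12->C; (3,6):dx=+5,dy=+15->C
  (3,7):dx=+10,dy=+11->C; (3,8):dx=+11,dy=+8->C; (4,5):dx=-1,dy=+6->D; (4,6):dx=+3,dy=+9->C
  (4,7):dx=+8,dy=+5->C; (4,8):dx=+9,dy=+2->C; (5,6):dx=+4,dy=+3->C; (5,7):dx=+9,dy=-1->D
  (5,8):dx=+10,dy=-4->D; (6,7):dx=+5,dy=-4->D; (6,8):dx=+6,dy=-7->D; (7,8):dx=+1,dy=-3->D
Step 2: C = 16, D = 12, total pairs = 28.
Step 3: tau = (C - D)/(n(n-1)/2) = (16 - 12)/28 = 0.142857.
Step 4: Exact two-sided p-value (enumerate n! = 40320 permutations of y under H0): p = 0.719544.
Step 5: alpha = 0.1. fail to reject H0.

tau_b = 0.1429 (C=16, D=12), p = 0.719544, fail to reject H0.


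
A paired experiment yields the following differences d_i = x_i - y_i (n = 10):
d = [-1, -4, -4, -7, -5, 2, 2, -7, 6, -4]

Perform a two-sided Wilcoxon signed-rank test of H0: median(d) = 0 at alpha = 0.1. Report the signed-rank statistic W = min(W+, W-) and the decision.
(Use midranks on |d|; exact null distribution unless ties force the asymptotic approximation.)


Step 1: Drop any zero differences (none here) and take |d_i|.
|d| = [1, 4, 4, 7, 5, 2, 2, 7, 6, 4]
Step 2: Midrank |d_i| (ties get averaged ranks).
ranks: |1|->1, |4|->5, |4|->5, |7|->9.5, |5|->7, |2|->2.5, |2|->2.5, |7|->9.5, |6|->8, |4|->5
Step 3: Attach original signs; sum ranks with positive sign and with negative sign.
W+ = 2.5 + 2.5 + 8 = 13
W- = 1 + 5 + 5 + 9.5 + 7 + 9.5 + 5 = 42
(Check: W+ + W- = 55 should equal n(n+1)/2 = 55.)
Step 4: Test statistic W = min(W+, W-) = 13.
Step 5: Ties in |d|, so use the tie-corrected normal approximation.
        E[W] = n(n+1)/4 = 10*11/4 = 27.5.
        Tie groups: |d|=2 (t=2), |d|=4 (t=3), |d|=7 (t=2); sum(t^3 - t) = 36.
        Var[W] = n(n+1)(2n+1)/24 - sum(t^3-t)/48 = 2310/24 - 36/48 = 95.5.
        z = (W - E[W]) / sqrt(Var[W]) = (13 - 27.5) / 9.7724 = -1.4838.
        Two-sided p = 2*Phi(z) = 0.137870.
Step 6: alpha = 0.1. fail to reject H0.

W+ = 13, W- = 42, W = min = 13, p = 0.137870, fail to reject H0.


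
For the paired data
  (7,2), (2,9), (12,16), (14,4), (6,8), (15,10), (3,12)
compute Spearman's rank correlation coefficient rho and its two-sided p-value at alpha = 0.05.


Step 1: Rank x and y separately (midranks; no ties here).
rank(x): 7->4, 2->1, 12->5, 14->6, 6->3, 15->7, 3->2
rank(y): 2->1, 9->4, 16->7, 4->2, 8->3, 10->5, 12->6
Step 2: d_i = R_x(i) - R_y(i); compute d_i^2.
  (4-1)^2=9, (1-4)^2=9, (5-7)^2=4, (6-2)^2=16, (3-3)^2=0, (7-5)^2=4, (2-6)^2=16
sum(d^2) = 58.
Step 3: rho = 1 - 6*58 / (7*(7^2 - 1)) = 1 - 348/336 = -0.035714.
Step 4: Under H0, t = rho * sqrt((n-2)/(1-rho^2)) = -0.0799 ~ t(5).
Step 5: Two-sided p-value from the t-distribution with 5 df = 0.939408.
Step 6: alpha = 0.05. fail to reject H0.

rho = -0.0357, p = 0.939408, fail to reject H0 at alpha = 0.05.


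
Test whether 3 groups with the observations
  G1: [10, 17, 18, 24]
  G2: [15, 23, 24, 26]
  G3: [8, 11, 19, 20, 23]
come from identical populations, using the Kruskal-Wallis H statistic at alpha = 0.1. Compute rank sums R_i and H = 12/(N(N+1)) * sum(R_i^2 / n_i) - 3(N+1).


Step 1: Combine all N = 13 observations and assign midranks.
sorted (value, group, rank): (8,G3,1), (10,G1,2), (11,G3,3), (15,G2,4), (17,G1,5), (18,G1,6), (19,G3,7), (20,G3,8), (23,G2,9.5), (23,G3,9.5), (24,G1,11.5), (24,G2,11.5), (26,G2,13)
Step 2: Sum ranks within each group.
R_1 = 24.5 (n_1 = 4)
R_2 = 38 (n_2 = 4)
R_3 = 28.5 (n_3 = 5)
Step 3: H = 12/(N(N+1)) * sum(R_i^2/n_i) - 3(N+1)
     = 12/(13*14) * (24.5^2/4 + 38^2/4 + 28.5^2/5) - 3*14
     = 0.065934 * 673.513 - 42
     = 2.407418.
Step 4: Ties present; correction factor C = 1 - 12/(13^3 - 13) = 0.994505. Corrected H = 2.407418 / 0.994505 = 2.420718.
Step 5: Under H0, H ~ chi^2(2); p-value = 0.298090.
Step 6: alpha = 0.1. fail to reject H0.

H = 2.4207, df = 2, p = 0.298090, fail to reject H0.


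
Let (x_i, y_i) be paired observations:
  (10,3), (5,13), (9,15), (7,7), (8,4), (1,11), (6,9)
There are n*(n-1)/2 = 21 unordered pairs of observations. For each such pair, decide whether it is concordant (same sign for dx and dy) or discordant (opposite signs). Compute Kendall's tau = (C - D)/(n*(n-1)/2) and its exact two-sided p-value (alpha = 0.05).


Step 1: Enumerate the 21 unordered pairs (i,j) with i<j and classify each by sign(x_j-x_i) * sign(y_j-y_i).
  (1,2):dx=-5,dy=+10->D; (1,3):dx=-1,dy=+12->D; (1,4):dx=-3,dy=+4->D; (1,5):dx=-2,dy=+1->D
  (1,6):dx=-9,dy=+8->D; (1,7):dx=-4,dy=+6->D; (2,3):dx=+4,dy=+2->C; (2,4):dx=+2,dy=-6->D
  (2,5):dx=+3,dy=-9->D; (2,6):dx=-4,dy=-2->C; (2,7):dx=+1,dy=-4->D; (3,4):dx=-2,dy=-8->C
  (3,5):dx=-1,dy=-11->C; (3,6):dx=-8,dy=-4->C; (3,7):dx=-3,dy=-6->C; (4,5):dx=+1,dy=-3->D
  (4,6):dx=-6,dy=+4->D; (4,7):dx=-1,dy=+2->D; (5,6):dx=-7,dy=+7->D; (5,7):dx=-2,dy=+5->D
  (6,7):dx=+5,dy=-2->D
Step 2: C = 6, D = 15, total pairs = 21.
Step 3: tau = (C - D)/(n(n-1)/2) = (6 - 15)/21 = -0.428571.
Step 4: Exact two-sided p-value (enumerate n! = 5040 permutations of y under H0): p = 0.238889.
Step 5: alpha = 0.05. fail to reject H0.

tau_b = -0.4286 (C=6, D=15), p = 0.238889, fail to reject H0.


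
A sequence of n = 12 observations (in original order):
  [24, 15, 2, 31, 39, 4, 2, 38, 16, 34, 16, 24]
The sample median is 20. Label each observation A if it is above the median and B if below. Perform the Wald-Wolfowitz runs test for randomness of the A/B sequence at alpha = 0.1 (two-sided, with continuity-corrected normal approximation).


Step 1: Compute median = 20; label A = above, B = below.
Labels in order: ABBAABBABABA  (n_A = 6, n_B = 6)
Step 2: Count runs R = 9.
Step 3: Under H0 (random ordering), E[R] = 2*n_A*n_B/(n_A+n_B) + 1 = 2*6*6/12 + 1 = 7.0000.
        Var[R] = 2*n_A*n_B*(2*n_A*n_B - n_A - n_B) / ((n_A+n_B)^2 * (n_A+n_B-1)) = 4320/1584 = 2.7273.
        SD[R] = 1.6514.
Step 4: Continuity-corrected z = (R - 0.5 - E[R]) / SD[R] = (9 - 0.5 - 7.0000) / 1.6514 = 0.9083.
Step 5: Two-sided p-value via normal approximation = 2*(1 - Phi(|z|)) = 0.363722.
Step 6: alpha = 0.1. fail to reject H0.

R = 9, z = 0.9083, p = 0.363722, fail to reject H0.


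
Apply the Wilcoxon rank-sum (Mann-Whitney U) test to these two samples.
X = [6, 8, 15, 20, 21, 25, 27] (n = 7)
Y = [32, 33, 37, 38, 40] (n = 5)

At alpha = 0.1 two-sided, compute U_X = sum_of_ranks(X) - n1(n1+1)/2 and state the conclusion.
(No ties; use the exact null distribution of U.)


Step 1: Combine and sort all 12 observations; assign midranks.
sorted (value, group): (6,X), (8,X), (15,X), (20,X), (21,X), (25,X), (27,X), (32,Y), (33,Y), (37,Y), (38,Y), (40,Y)
ranks: 6->1, 8->2, 15->3, 20->4, 21->5, 25->6, 27->7, 32->8, 33->9, 37->10, 38->11, 40->12
Step 2: Rank sum for X: R1 = 1 + 2 + 3 + 4 + 5 + 6 + 7 = 28.
Step 3: U_X = R1 - n1(n1+1)/2 = 28 - 7*8/2 = 28 - 28 = 0.
       U_Y = n1*n2 - U_X = 35 - 0 = 35.
Step 4: No ties, so the exact null distribution of U (based on enumerating the C(12,7) = 792 equally likely rank assignments) gives the two-sided p-value.
Step 5: p-value = 0.002525; compare to alpha = 0.1. reject H0.

U_X = 0, p = 0.002525, reject H0 at alpha = 0.1.


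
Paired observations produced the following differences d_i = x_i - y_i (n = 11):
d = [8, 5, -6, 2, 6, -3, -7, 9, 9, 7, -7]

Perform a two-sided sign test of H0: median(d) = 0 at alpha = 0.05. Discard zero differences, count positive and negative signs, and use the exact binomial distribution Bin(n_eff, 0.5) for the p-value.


Step 1: Discard zero differences. Original n = 11; n_eff = number of nonzero differences = 11.
Nonzero differences (with sign): +8, +5, -6, +2, +6, -3, -7, +9, +9, +7, -7
Step 2: Count signs: positive = 7, negative = 4.
Step 3: Under H0: P(positive) = 0.5, so the number of positives S ~ Bin(11, 0.5).
Step 4: Two-sided exact p-value = sum of Bin(11,0.5) probabilities at or below the observed probability = 0.548828.
Step 5: alpha = 0.05. fail to reject H0.

n_eff = 11, pos = 7, neg = 4, p = 0.548828, fail to reject H0.


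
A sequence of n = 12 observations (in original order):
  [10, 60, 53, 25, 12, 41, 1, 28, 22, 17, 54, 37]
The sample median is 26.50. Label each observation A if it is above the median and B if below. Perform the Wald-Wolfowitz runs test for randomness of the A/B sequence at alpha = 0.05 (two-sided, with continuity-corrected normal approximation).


Step 1: Compute median = 26.50; label A = above, B = below.
Labels in order: BAABBABABBAA  (n_A = 6, n_B = 6)
Step 2: Count runs R = 8.
Step 3: Under H0 (random ordering), E[R] = 2*n_A*n_B/(n_A+n_B) + 1 = 2*6*6/12 + 1 = 7.0000.
        Var[R] = 2*n_A*n_B*(2*n_A*n_B - n_A - n_B) / ((n_A+n_B)^2 * (n_A+n_B-1)) = 4320/1584 = 2.7273.
        SD[R] = 1.6514.
Step 4: Continuity-corrected z = (R - 0.5 - E[R]) / SD[R] = (8 - 0.5 - 7.0000) / 1.6514 = 0.3028.
Step 5: Two-sided p-value via normal approximation = 2*(1 - Phi(|z|)) = 0.762069.
Step 6: alpha = 0.05. fail to reject H0.

R = 8, z = 0.3028, p = 0.762069, fail to reject H0.


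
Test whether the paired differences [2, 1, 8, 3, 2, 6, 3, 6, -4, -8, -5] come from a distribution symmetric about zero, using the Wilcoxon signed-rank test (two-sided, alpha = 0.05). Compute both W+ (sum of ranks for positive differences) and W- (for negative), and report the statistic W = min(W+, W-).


Step 1: Drop any zero differences (none here) and take |d_i|.
|d| = [2, 1, 8, 3, 2, 6, 3, 6, 4, 8, 5]
Step 2: Midrank |d_i| (ties get averaged ranks).
ranks: |2|->2.5, |1|->1, |8|->10.5, |3|->4.5, |2|->2.5, |6|->8.5, |3|->4.5, |6|->8.5, |4|->6, |8|->10.5, |5|->7
Step 3: Attach original signs; sum ranks with positive sign and with negative sign.
W+ = 2.5 + 1 + 10.5 + 4.5 + 2.5 + 8.5 + 4.5 + 8.5 = 42.5
W- = 6 + 10.5 + 7 = 23.5
(Check: W+ + W- = 66 should equal n(n+1)/2 = 66.)
Step 4: Test statistic W = min(W+, W-) = 23.5.
Step 5: Ties in |d|, so use the tie-corrected normal approximation.
        E[W] = n(n+1)/4 = 11*12/4 = 33.
        Tie groups: |d|=2 (t=2), |d|=3 (t=2), |d|=6 (t=2), |d|=8 (t=2); sum(t^3 - t) = 24.
        Var[W] = n(n+1)(2n+1)/24 - sum(t^3-t)/48 = 3036/24 - 24/48 = 126.
        z = (W - E[W]) / sqrt(Var[W]) = (23.5 - 33) / 11.2250 = -0.8463.
        Two-sided p = 2*Phi(z) = 0.397370.
Step 6: alpha = 0.05. fail to reject H0.

W+ = 42.5, W- = 23.5, W = min = 23.5, p = 0.397370, fail to reject H0.


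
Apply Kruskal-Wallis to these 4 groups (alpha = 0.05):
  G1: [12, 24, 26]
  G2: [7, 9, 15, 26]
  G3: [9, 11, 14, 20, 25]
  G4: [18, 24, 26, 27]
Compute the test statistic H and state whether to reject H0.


Step 1: Combine all N = 16 observations and assign midranks.
sorted (value, group, rank): (7,G2,1), (9,G2,2.5), (9,G3,2.5), (11,G3,4), (12,G1,5), (14,G3,6), (15,G2,7), (18,G4,8), (20,G3,9), (24,G1,10.5), (24,G4,10.5), (25,G3,12), (26,G1,14), (26,G2,14), (26,G4,14), (27,G4,16)
Step 2: Sum ranks within each group.
R_1 = 29.5 (n_1 = 3)
R_2 = 24.5 (n_2 = 4)
R_3 = 33.5 (n_3 = 5)
R_4 = 48.5 (n_4 = 4)
Step 3: H = 12/(N(N+1)) * sum(R_i^2/n_i) - 3(N+1)
     = 12/(16*17) * (29.5^2/3 + 24.5^2/4 + 33.5^2/5 + 48.5^2/4) - 3*17
     = 0.044118 * 1252.66 - 51
     = 4.264338.
Step 4: Ties present; correction factor C = 1 - 36/(16^3 - 16) = 0.991176. Corrected H = 4.264338 / 0.991176 = 4.302300.
Step 5: Under H0, H ~ chi^2(3); p-value = 0.230617.
Step 6: alpha = 0.05. fail to reject H0.

H = 4.3023, df = 3, p = 0.230617, fail to reject H0.
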